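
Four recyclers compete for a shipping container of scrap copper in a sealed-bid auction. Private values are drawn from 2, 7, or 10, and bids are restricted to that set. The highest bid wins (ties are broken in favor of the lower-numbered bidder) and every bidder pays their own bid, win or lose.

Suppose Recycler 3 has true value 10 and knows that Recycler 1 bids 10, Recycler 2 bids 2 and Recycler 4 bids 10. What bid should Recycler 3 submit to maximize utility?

2

Bid 2: loses but pays 2, utility -2.
Bid 7: loses but pays 7, utility -7.
Bid 10: loses but pays 10, utility -10.
The best choice is 2 with utility -2.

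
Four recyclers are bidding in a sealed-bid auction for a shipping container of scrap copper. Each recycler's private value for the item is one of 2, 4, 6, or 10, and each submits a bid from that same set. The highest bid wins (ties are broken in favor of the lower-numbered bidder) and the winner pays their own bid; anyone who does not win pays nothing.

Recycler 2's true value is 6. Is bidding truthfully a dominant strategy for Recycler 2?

No

Consider the case where Recycler 1 bids 2, Recycler 3 bids 2 and Recycler 4 bids 2.
Truthful bid 6: wins, pays 6, utility 6 - 6 = 0.
Bid 4 instead: wins, pays 4, utility 6 - 4 = 2.
Since 2 > 0, bidding 4 is strictly better here, so truthful bidding is not dominant.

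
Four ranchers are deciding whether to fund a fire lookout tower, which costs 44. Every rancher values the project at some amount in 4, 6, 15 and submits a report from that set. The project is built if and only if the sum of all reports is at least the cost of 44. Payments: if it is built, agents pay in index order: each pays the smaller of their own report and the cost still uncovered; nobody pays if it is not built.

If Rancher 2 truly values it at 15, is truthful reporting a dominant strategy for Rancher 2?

No

Consider the case where Rancher 1 reports 15, Rancher 3 reports 15 and Rancher 4 reports 15.
Truthful report 15: project built, pays 15, utility 15 - 15 = 0.
Report 4 instead: project built, pays 4, utility 15 - 4 = 11.
Since 11 > 0, reporting 4 is strictly better here, so truthful reporting is not dominant.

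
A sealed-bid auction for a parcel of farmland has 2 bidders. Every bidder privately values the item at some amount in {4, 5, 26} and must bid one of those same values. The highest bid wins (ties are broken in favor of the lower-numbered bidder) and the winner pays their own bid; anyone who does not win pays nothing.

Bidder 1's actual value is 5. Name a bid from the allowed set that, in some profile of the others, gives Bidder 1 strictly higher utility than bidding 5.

Suppose Bidder 2 bids 4.
Bid 5: wins, pays 5, utility 5 - 5 = 0.
Bid 4: wins, pays 4, utility 5 - 4 = 1.
So bidding 4 beats truth here (1 > 0).

4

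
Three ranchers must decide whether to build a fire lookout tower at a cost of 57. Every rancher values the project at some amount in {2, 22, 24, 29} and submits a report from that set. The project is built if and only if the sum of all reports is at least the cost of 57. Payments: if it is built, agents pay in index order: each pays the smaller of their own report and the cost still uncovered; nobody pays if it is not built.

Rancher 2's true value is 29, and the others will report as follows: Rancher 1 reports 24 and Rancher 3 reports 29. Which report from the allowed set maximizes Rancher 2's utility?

Report 2: project not built, utility 0.
Report 22: project built, pays 22, utility 29 - 22 = 7.
Report 24: project built, pays 24, utility 29 - 24 = 5.
Report 29: project built, pays 29, utility 29 - 29 = 0.
The best choice is 22 with utility 7.

22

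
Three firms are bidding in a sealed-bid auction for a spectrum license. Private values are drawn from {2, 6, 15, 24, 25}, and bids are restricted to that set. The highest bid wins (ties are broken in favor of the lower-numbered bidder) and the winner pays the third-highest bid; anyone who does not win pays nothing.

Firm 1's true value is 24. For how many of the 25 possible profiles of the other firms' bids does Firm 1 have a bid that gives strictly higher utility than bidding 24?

Others bid (2, 25): truth gives 0; bid 25 gives 22 > 0. Violating.
Others bid (6, 25): truth gives 0; bid 25 gives 18 > 0. Violating.
Others bid (15, 25): truth gives 0; bid 25 gives 9 > 0. Violating.
Others bid (25, 2): truth gives 0; bid 25 gives 22 > 0. Violating.
Others bid (2, 2): truth gives 22; no alternative beats it.
Others bid (2, 6): truth gives 22; no alternative beats it.
(Checking all 25 profiles: 6 have a profitable deviation, 19 do not.)

6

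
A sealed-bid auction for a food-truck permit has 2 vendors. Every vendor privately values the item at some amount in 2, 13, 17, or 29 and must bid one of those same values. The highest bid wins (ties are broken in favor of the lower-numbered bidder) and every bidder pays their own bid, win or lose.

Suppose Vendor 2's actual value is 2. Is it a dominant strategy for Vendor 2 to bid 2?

Yes

Check each profile of the others' bids and compare truth against every alternative bid.
Others bid (13): truth gives -2, best alternative gives -13.
Others bid (17): truth gives -2, best alternative gives -13.
Others bid (29): truth gives -2, best alternative gives -13.
Others bid (2): truth gives -2, best alternative gives -11.
In every case the truthful bid is at least as good as any alternative, so it is a dominant strategy.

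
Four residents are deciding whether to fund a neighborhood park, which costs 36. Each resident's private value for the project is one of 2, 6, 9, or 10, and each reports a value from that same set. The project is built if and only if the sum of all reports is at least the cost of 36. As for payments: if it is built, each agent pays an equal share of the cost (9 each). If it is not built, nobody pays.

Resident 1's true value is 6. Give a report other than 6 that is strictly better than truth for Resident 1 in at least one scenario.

2

Suppose Resident 2 reports 10, Resident 3 reports 10 and Resident 4 reports 10.
Report 6: project built, pays 9, utility 6 - 9 = -3.
Report 2: project not built, utility 0.
So reporting 2 beats truth here (0 > -3).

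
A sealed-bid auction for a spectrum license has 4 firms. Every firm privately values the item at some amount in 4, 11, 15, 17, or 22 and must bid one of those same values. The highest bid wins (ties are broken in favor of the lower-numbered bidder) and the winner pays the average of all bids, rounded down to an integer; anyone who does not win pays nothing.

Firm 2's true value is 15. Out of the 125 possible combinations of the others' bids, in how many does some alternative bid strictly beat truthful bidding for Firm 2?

Others bid (4, 4, 4): truth gives 9; bid 11 gives 10 > 9. Violating.
Others bid (4, 4, 11): truth gives 7; bid 11 gives 8 > 7. Violating.
Others bid (4, 4, 17): truth gives 0; bid 17 gives 5 > 0. Violating.
Others bid (4, 4, 22): truth gives 0; bid 22 gives 2 > 0. Violating.
Others bid (4, 4, 15): truth gives 6; no alternative beats it.
Others bid (4, 11, 15): truth gives 4; no alternative beats it.
(Checking all 125 profiles: 36 have a profitable deviation, 89 do not.)

36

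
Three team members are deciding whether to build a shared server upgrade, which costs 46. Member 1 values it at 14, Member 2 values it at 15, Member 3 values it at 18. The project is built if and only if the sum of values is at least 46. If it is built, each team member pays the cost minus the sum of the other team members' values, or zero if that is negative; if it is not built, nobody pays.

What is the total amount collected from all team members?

44

Total value 47 ≥ cost 46, so it is built.
Member 1: others sum to 33; max(0, 46 - 33) = 13.
Member 2: others sum to 32; max(0, 46 - 32) = 14.
Member 3: others sum to 29; max(0, 46 - 29) = 17.
Total collected = 13 + 14 + 17 = 44.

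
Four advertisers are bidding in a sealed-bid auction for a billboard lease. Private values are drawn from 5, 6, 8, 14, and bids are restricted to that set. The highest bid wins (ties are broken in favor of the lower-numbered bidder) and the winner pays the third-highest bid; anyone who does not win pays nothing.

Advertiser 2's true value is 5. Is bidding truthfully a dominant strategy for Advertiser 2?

Check each profile of the others' bids and compare truth against every alternative bid.
Others bid (5, 6, 6): truth gives 0, best alternative gives -1.
Others bid (5, 5, 5): truth gives 0, best alternative gives 0.
Others bid (5, 5, 6): truth gives 0, best alternative gives 0.
Others bid (5, 5, 8): truth gives 0, best alternative gives 0.
Others bid (5, 5, 14): truth gives 0, best alternative gives 0.
Others bid (5, 6, 5): truth gives 0, best alternative gives 0.
(Remaining 58 profiles checked similarly; truth is weakly best in each.)
In every case the truthful bid is at least as good as any alternative, so it is a dominant strategy.

Yes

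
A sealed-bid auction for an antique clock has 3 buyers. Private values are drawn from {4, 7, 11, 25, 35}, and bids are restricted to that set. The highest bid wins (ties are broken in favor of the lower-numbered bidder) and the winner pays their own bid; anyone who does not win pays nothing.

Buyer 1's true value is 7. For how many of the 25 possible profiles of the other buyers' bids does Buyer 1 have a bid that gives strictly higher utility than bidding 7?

Others bid (4, 4): truth gives 0; bid 4 gives 3 > 0. Violating.
Others bid (4, 7): truth gives 0; no alternative beats it.
Others bid (4, 11): truth gives 0; no alternative beats it.
(Checking all 25 profiles: 1 has a profitable deviation, 24 do not.)

1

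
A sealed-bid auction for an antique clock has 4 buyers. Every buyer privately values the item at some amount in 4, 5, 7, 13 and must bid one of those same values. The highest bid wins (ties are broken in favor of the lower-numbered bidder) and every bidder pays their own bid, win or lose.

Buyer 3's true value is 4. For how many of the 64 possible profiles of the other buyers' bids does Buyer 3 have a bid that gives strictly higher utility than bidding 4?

Others bid (4, 4, 4): truth gives -4; bid 5 gives -1 > -4. Violating.
Others bid (4, 4, 5): truth gives -4; bid 5 gives -1 > -4. Violating.
Others bid (4, 4, 7): truth gives -4; bid 7 gives -3 > -4. Violating.
Others bid (4, 5, 4): truth gives -4; bid 7 gives -3 > -4. Violating.
Others bid (4, 4, 13): truth gives -4; no alternative beats it.
Others bid (4, 5, 13): truth gives -4; no alternative beats it.
(Checking all 64 profiles: 12 have a profitable deviation, 52 do not.)

12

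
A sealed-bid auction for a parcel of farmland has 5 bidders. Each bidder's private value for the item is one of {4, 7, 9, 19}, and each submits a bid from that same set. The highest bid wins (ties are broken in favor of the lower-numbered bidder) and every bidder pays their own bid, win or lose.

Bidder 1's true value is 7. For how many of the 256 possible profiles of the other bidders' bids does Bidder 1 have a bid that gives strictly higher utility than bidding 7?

Others bid (4, 4, 4, 4): truth gives 0; bid 4 gives 3 > 0. Violating.
Others bid (4, 4, 4, 9): truth gives -7; bid 9 gives -2 > -7. Violating.
Others bid (4, 4, 4, 19): truth gives -7; bid 4 gives -4 > -7. Violating.
Others bid (4, 4, 7, 9): truth gives -7; bid 9 gives -2 > -7. Violating.
Others bid (4, 4, 4, 7): truth gives 0; no alternative beats it.
Others bid (4, 4, 7, 4): truth gives 0; no alternative beats it.
(Checking all 256 profiles: 241 have a profitable deviation, 15 do not.)

241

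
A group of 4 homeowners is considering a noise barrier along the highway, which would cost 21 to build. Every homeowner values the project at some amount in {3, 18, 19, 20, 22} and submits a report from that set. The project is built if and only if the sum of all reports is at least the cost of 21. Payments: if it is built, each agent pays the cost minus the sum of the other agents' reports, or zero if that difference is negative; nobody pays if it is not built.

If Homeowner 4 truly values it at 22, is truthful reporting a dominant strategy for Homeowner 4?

Check each profile of the others' reports and compare truth against every alternative report.
Others report (3, 3, 18): truth gives 22, best alternative gives 22.
Others report (3, 3, 19): truth gives 22, best alternative gives 22.
Others report (3, 3, 20): truth gives 22, best alternative gives 22.
Others report (3, 3, 22): truth gives 22, best alternative gives 22.
Others report (3, 18, 3): truth gives 22, best alternative gives 22.
Others report (3, 18, 18): truth gives 22, best alternative gives 22.
(Remaining 119 profiles checked similarly; truth is weakly best in each.)
In every case the truthful report is at least as good as any alternative, so it is a dominant strategy.

Yes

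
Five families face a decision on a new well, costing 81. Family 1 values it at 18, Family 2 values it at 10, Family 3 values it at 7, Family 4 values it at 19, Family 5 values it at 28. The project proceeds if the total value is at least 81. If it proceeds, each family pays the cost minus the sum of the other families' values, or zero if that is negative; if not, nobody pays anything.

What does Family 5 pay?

27

Total value 82 ≥ cost 81, so the project is built.
The other families' values sum to 54.
Cost minus that sum is 81 - 54 = 27.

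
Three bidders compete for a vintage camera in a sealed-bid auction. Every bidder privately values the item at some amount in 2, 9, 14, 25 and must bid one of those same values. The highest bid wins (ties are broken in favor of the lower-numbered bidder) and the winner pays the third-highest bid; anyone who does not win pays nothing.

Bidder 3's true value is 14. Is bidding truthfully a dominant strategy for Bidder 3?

No

Consider the case where Bidder 1 bids 2 and Bidder 2 bids 14.
Truthful bid 14: loses, pays 0, utility 0.
Bid 25 instead: wins, pays 2, utility 14 - 2 = 12.
Since 12 > 0, bidding 25 is strictly better here, so truthful bidding is not dominant.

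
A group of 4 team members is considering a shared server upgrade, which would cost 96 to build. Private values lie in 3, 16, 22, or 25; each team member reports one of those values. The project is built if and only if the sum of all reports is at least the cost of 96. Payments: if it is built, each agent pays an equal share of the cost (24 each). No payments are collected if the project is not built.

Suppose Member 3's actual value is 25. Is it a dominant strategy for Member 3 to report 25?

Check each profile of the others' reports and compare truth against every alternative report.
Others report (22, 25, 25): truth gives 1, best alternative gives 0.
Others report (25, 22, 25): truth gives 1, best alternative gives 0.
Others report (25, 25, 22): truth gives 1, best alternative gives 0.
Others report (25, 25, 25): truth gives 1, best alternative gives 1.
Others report (3, 3, 3): truth gives 0, best alternative gives 0.
Others report (3, 3, 16): truth gives 0, best alternative gives 0.
(Remaining 58 profiles checked similarly; truth is weakly best in each.)
In every case the truthful report is at least as good as any alternative, so it is a dominant strategy.

Yes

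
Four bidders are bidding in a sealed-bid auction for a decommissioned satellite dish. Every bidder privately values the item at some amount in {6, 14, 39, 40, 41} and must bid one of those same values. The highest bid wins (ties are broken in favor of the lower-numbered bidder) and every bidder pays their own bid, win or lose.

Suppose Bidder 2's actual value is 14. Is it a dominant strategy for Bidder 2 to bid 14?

Consider the case where Bidder 1 bids 6, Bidder 3 bids 6 and Bidder 4 bids 39.
Truthful bid 14: loses but pays 14, utility -14.
Bid 6 instead: loses but pays 6, utility -6.
Since -6 > -14, bidding 6 is strictly better here, so truthful bidding is not dominant.

No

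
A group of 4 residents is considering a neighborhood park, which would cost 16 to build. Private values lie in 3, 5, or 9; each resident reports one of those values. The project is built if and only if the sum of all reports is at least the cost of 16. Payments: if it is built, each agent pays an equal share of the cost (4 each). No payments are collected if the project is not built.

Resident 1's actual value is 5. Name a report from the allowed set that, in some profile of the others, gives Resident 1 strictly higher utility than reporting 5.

Suppose Resident 2 reports 3, Resident 3 reports 3 and Resident 4 reports 3.
Report 5: project not built, utility 0.
Report 9: project built, pays 4, utility 5 - 4 = 1.
So reporting 9 beats truth here (1 > 0).

9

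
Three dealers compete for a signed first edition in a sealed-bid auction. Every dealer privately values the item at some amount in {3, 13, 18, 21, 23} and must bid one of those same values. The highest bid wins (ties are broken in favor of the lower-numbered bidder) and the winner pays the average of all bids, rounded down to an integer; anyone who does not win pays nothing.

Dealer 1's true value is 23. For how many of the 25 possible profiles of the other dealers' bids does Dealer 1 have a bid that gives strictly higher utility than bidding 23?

Others bid (3, 3): truth gives 14; bid 3 gives 20 > 14. Violating.
Others bid (3, 13): truth gives 10; bid 13 gives 14 > 10. Violating.
Others bid (3, 18): truth gives 9; bid 18 gives 10 > 9. Violating.
Others bid (13, 3): truth gives 10; bid 13 gives 14 > 10. Violating.
Others bid (3, 21): truth gives 8; no alternative beats it.
Others bid (3, 23): truth gives 7; no alternative beats it.
(Checking all 25 profiles: 11 have a profitable deviation, 14 do not.)

11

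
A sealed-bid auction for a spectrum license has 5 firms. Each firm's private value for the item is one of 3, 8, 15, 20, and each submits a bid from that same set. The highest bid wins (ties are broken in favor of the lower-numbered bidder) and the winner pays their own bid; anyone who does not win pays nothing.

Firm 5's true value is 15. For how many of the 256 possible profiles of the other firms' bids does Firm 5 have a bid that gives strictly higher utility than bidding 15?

1

Others bid (3, 3, 3, 3): truth gives 0; bid 8 gives 7 > 0. Violating.
Others bid (3, 3, 3, 8): truth gives 0; no alternative beats it.
Others bid (3, 3, 3, 15): truth gives 0; no alternative beats it.
(Checking all 256 profiles: 1 has a profitable deviation, 255 do not.)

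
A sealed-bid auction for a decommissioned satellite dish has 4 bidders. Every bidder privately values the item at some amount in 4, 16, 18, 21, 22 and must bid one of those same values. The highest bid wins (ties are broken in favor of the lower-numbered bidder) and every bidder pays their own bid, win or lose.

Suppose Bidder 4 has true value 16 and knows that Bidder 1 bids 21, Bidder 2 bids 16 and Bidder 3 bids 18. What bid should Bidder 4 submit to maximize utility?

Bid 4: loses but pays 4, utility -4.
Bid 16: loses but pays 16, utility -16.
Bid 18: loses but pays 18, utility -18.
Bid 21: loses but pays 21, utility -21.
Bid 22: wins, pays 22, utility 16 - 22 = -6.
The best choice is 4 with utility -4.

4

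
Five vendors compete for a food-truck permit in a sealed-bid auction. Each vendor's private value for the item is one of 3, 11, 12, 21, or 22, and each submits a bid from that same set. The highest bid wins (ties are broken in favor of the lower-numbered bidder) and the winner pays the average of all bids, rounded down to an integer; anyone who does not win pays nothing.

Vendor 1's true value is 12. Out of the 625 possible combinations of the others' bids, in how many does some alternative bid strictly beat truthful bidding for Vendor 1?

27

Others bid (3, 3, 3, 3): truth gives 8; bid 3 gives 9 > 8. Violating.
Others bid (3, 3, 3, 21): truth gives 0; bid 21 gives 2 > 0. Violating.
Others bid (3, 3, 3, 22): truth gives 0; bid 22 gives 2 > 0. Violating.
Others bid (3, 3, 11, 11): truth gives 4; bid 11 gives 5 > 4. Violating.
Others bid (3, 3, 3, 11): truth gives 6; no alternative beats it.
Others bid (3, 3, 3, 12): truth gives 6; no alternative beats it.
(Checking all 625 profiles: 27 have a profitable deviation, 598 do not.)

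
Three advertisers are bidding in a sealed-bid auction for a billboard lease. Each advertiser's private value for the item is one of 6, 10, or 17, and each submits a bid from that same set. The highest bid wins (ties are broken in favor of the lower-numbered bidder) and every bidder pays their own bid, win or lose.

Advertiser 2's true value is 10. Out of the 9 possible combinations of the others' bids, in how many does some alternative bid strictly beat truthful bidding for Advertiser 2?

7

Others bid (6, 17): truth gives -10; bid 6 gives -6 > -10. Violating.
Others bid (10, 6): truth gives -10; bid 6 gives -6 > -10. Violating.
Others bid (10, 10): truth gives -10; bid 6 gives -6 > -10. Violating.
Others bid (10, 17): truth gives -10; bid 6 gives -6 > -10. Violating.
Others bid (6, 6): truth gives 0; no alternative beats it.
Others bid (6, 10): truth gives 0; no alternative beats it.
(Checking all 9 profiles: 7 have a profitable deviation, 2 do not.)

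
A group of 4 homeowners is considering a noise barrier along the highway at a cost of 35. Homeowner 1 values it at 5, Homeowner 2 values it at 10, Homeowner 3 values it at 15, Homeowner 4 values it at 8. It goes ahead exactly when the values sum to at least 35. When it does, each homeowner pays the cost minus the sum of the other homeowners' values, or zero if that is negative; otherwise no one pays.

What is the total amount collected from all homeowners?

26

Total value 38 ≥ cost 35, so it is built.
Homeowner 1: others sum to 33; max(0, 35 - 33) = 2.
Homeowner 2: others sum to 28; max(0, 35 - 28) = 7.
Homeowner 3: others sum to 23; max(0, 35 - 23) = 12.
Homeowner 4: others sum to 30; max(0, 35 - 30) = 5.
Total collected = 2 + 7 + 12 + 5 = 26.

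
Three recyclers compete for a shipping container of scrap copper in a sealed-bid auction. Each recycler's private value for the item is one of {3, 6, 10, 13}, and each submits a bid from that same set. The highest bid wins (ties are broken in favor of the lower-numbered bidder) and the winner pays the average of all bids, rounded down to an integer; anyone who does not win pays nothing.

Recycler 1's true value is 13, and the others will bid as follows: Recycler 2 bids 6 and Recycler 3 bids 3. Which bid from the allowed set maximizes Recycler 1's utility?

Bid 3: loses, pays 0, utility 0.
Bid 6: wins, pays 5, utility 13 - 5 = 8.
Bid 10: wins, pays 6, utility 13 - 6 = 7.
Bid 13: wins, pays 7, utility 13 - 7 = 6.
The best choice is 6 with utility 8.

6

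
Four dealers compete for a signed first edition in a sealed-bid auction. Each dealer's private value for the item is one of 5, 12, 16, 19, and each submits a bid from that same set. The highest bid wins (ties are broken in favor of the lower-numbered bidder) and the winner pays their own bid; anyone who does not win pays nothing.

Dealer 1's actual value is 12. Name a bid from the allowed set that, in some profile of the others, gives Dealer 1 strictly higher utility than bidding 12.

5

Suppose Dealer 2 bids 5, Dealer 3 bids 5 and Dealer 4 bids 5.
Bid 12: wins, pays 12, utility 12 - 12 = 0.
Bid 5: wins, pays 5, utility 12 - 5 = 7.
So bidding 5 beats truth here (7 > 0).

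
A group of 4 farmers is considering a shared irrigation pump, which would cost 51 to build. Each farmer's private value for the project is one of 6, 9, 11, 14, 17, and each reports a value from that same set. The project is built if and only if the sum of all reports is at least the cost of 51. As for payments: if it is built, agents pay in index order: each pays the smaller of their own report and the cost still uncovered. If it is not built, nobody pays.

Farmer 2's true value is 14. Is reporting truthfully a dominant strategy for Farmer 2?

No

Consider the case where Farmer 1 reports 6, Farmer 3 reports 17 and Farmer 4 reports 17.
Truthful report 14: project built, pays 14, utility 14 - 14 = 0.
Report 11 instead: project built, pays 11, utility 14 - 11 = 3.
Since 3 > 0, reporting 11 is strictly better here, so truthful reporting is not dominant.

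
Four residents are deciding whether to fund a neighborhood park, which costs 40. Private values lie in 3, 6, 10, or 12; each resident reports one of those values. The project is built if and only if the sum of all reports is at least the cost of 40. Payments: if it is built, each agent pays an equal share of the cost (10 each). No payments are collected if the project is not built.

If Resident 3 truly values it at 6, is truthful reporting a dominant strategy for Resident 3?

No

Consider the case where Resident 1 reports 10, Resident 2 reports 12 and Resident 4 reports 12.
Truthful report 6: project built, pays 10, utility 6 - 10 = -4.
Report 3 instead: project not built, utility 0.
Since 0 > -4, reporting 3 is strictly better here, so truthful reporting is not dominant.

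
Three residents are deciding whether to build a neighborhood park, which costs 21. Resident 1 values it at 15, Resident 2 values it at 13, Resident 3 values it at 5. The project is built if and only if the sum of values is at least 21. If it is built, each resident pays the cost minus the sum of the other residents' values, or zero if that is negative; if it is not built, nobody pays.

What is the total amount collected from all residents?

Total value 33 ≥ cost 21, so it is built.
Resident 1: others sum to 18; max(0, 21 - 18) = 3.
Resident 2: others sum to 20; max(0, 21 - 20) = 1.
Resident 3: others sum to 28; max(0, 21 - 28) = 0.
Total collected = 3 + 1 + 0 = 4.

4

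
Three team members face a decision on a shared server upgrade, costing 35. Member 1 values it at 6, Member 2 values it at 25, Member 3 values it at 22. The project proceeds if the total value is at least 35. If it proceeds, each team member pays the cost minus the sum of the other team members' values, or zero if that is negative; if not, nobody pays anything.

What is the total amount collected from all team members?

Total value 53 ≥ cost 35, so it is built.
Member 1: others sum to 47; max(0, 35 - 47) = 0.
Member 2: others sum to 28; max(0, 35 - 28) = 7.
Member 3: others sum to 31; max(0, 35 - 31) = 4.
Total collected = 0 + 7 + 4 = 11.

11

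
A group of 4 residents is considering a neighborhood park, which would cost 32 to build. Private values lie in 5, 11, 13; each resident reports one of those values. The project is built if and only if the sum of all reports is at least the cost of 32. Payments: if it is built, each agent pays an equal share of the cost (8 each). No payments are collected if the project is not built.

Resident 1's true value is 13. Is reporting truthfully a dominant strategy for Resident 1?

Check each profile of the others' reports and compare truth against every alternative report.
Others report (5, 5, 11): truth gives 5, best alternative gives 5.
Others report (5, 5, 13): truth gives 5, best alternative gives 5.
Others report (5, 11, 5): truth gives 5, best alternative gives 5.
Others report (5, 11, 11): truth gives 5, best alternative gives 5.
Others report (5, 11, 13): truth gives 5, best alternative gives 5.
Others report (5, 13, 5): truth gives 5, best alternative gives 5.
(Remaining 21 profiles checked similarly; truth is weakly best in each.)
In every case the truthful report is at least as good as any alternative, so it is a dominant strategy.

Yes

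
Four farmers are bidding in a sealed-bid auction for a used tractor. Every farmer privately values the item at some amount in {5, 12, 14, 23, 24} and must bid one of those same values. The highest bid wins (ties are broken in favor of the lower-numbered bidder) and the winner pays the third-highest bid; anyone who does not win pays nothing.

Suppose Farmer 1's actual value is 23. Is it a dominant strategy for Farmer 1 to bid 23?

No

Consider the case where Farmer 2 bids 5, Farmer 3 bids 5 and Farmer 4 bids 24.
Truthful bid 23: loses, pays 0, utility 0.
Bid 24 instead: wins, pays 5, utility 23 - 5 = 18.
Since 18 > 0, bidding 24 is strictly better here, so truthful bidding is not dominant.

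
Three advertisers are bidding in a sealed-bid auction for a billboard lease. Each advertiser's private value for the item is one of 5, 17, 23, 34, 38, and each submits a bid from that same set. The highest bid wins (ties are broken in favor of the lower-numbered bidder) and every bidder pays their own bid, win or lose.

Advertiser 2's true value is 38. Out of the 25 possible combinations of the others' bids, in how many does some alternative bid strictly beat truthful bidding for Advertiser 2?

Others bid (5, 5): truth gives 0; bid 17 gives 21 > 0. Violating.
Others bid (5, 17): truth gives 0; bid 17 gives 21 > 0. Violating.
Others bid (5, 23): truth gives 0; bid 23 gives 15 > 0. Violating.
Others bid (5, 34): truth gives 0; bid 34 gives 4 > 0. Violating.
Others bid (5, 38): truth gives 0; no alternative beats it.
Others bid (17, 38): truth gives 0; no alternative beats it.
(Checking all 25 profiles: 17 have a profitable deviation, 8 do not.)

17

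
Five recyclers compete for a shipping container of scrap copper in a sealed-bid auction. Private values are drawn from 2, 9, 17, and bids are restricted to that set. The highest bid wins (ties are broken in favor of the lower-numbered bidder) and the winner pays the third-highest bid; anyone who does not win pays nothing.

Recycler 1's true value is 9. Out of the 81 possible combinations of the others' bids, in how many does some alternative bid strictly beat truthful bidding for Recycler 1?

4

Others bid (2, 2, 2, 17): truth gives 0; bid 17 gives 7 > 0. Violating.
Others bid (2, 2, 17, 2): truth gives 0; bid 17 gives 7 > 0. Violating.
Others bid (2, 17, 2, 2): truth gives 0; bid 17 gives 7 > 0. Violating.
Others bid (17, 2, 2, 2): truth gives 0; bid 17 gives 7 > 0. Violating.
Others bid (2, 2, 2, 2): truth gives 7; no alternative beats it.
Others bid (2, 2, 2, 9): truth gives 7; no alternative beats it.
(Checking all 81 profiles: 4 have a profitable deviation, 77 do not.)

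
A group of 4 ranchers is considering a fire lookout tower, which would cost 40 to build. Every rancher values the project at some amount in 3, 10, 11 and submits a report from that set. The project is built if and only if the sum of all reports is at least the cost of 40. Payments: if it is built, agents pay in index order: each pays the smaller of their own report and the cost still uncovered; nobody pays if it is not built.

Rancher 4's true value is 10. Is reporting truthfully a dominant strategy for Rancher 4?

Check each profile of the others' reports and compare truth against every alternative report.
Others report (11, 11, 11): truth gives 3, best alternative gives 3.
Others report (10, 11, 11): truth gives 2, best alternative gives 2.
Others report (11, 10, 11): truth gives 2, best alternative gives 2.
Others report (11, 11, 10): truth gives 2, best alternative gives 2.
Others report (10, 10, 11): truth gives 1, best alternative gives 1.
Others report (10, 11, 10): truth gives 1, best alternative gives 1.
(Remaining 21 profiles checked similarly; truth is weakly best in each.)
In every case the truthful report is at least as good as any alternative, so it is a dominant strategy.

Yes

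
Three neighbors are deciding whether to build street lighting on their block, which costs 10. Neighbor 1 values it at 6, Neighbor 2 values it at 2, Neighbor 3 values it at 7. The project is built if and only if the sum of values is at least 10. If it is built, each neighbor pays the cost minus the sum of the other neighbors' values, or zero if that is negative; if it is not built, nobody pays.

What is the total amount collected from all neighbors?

Total value 15 ≥ cost 10, so it is built.
Neighbor 1: others sum to 9; max(0, 10 - 9) = 1.
Neighbor 2: others sum to 13; max(0, 10 - 13) = 0.
Neighbor 3: others sum to 8; max(0, 10 - 8) = 2.
Total collected = 1 + 0 + 2 = 3.

3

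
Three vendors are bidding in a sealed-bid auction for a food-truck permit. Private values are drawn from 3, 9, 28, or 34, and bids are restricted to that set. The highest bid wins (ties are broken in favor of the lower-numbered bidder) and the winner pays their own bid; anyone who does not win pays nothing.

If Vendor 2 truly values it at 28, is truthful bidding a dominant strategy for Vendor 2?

No

Consider the case where Vendor 1 bids 3 and Vendor 3 bids 3.
Truthful bid 28: wins, pays 28, utility 28 - 28 = 0.
Bid 9 instead: wins, pays 9, utility 28 - 9 = 19.
Since 19 > 0, bidding 9 is strictly better here, so truthful bidding is not dominant.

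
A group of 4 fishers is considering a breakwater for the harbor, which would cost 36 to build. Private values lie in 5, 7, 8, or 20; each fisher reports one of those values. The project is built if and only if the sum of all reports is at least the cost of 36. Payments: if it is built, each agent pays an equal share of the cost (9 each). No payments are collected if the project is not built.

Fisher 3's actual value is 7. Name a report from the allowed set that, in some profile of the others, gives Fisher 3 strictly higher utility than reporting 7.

Suppose Fisher 1 reports 5, Fisher 2 reports 5 and Fisher 4 reports 20.
Report 7: project built, pays 9, utility 7 - 9 = -2.
Report 5: project not built, utility 0.
So reporting 5 beats truth here (0 > -2).

5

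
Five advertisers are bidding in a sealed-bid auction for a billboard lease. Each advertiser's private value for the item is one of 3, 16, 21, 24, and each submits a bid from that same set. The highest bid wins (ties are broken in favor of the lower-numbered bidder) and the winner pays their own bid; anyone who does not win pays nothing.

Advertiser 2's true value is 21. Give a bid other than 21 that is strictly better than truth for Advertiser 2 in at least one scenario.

16

Suppose Advertiser 1 bids 3, Advertiser 3 bids 3, Advertiser 4 bids 3 and Advertiser 5 bids 3.
Bid 21: wins, pays 21, utility 21 - 21 = 0.
Bid 16: wins, pays 16, utility 21 - 16 = 5.
So bidding 16 beats truth here (5 > 0).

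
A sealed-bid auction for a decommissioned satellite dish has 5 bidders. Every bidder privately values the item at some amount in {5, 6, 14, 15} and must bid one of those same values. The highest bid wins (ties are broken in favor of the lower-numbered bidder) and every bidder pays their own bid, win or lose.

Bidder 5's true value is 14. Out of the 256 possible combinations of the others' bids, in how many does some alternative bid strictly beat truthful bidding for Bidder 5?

Others bid (5, 5, 5, 5): truth gives 0; bid 6 gives 8 > 0. Violating.
Others bid (5, 5, 5, 14): truth gives -14; bid 15 gives -1 > -14. Violating.
Others bid (5, 5, 5, 15): truth gives -14; bid 5 gives -5 > -14. Violating.
Others bid (5, 5, 6, 14): truth gives -14; bid 15 gives -1 > -14. Violating.
Others bid (5, 5, 5, 6): truth gives 0; no alternative beats it.
Others bid (5, 5, 6, 5): truth gives 0; no alternative beats it.
(Checking all 256 profiles: 241 have a profitable deviation, 15 do not.)

241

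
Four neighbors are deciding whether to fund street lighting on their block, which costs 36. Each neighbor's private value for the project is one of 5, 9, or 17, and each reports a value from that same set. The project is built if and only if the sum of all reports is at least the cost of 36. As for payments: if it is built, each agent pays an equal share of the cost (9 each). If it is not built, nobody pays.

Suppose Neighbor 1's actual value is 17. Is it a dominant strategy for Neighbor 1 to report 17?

Check each profile of the others' reports and compare truth against every alternative report.
Others report (5, 5, 9): truth gives 8, best alternative gives 0.
Others report (5, 9, 5): truth gives 8, best alternative gives 0.
Others report (5, 9, 9): truth gives 8, best alternative gives 0.
Others report (9, 5, 5): truth gives 8, best alternative gives 0.
Others report (9, 5, 9): truth gives 8, best alternative gives 0.
Others report (9, 9, 5): truth gives 8, best alternative gives 0.
(Remaining 21 profiles checked similarly; truth is weakly best in each.)
In every case the truthful report is at least as good as any alternative, so it is a dominant strategy.

Yes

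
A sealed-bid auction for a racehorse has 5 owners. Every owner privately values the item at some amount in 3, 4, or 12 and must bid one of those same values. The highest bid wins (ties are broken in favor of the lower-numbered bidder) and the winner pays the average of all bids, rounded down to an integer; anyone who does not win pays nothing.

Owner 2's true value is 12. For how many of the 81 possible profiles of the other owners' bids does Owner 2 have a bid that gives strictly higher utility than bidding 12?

8

Others bid (3, 3, 3, 3): truth gives 8; bid 4 gives 9 > 8. Violating.
Others bid (3, 3, 3, 4): truth gives 7; bid 4 gives 9 > 7. Violating.
Others bid (3, 3, 4, 3): truth gives 7; bid 4 gives 9 > 7. Violating.
Others bid (3, 3, 4, 4): truth gives 7; bid 4 gives 9 > 7. Violating.
Others bid (3, 3, 3, 12): truth gives 6; no alternative beats it.
Others bid (3, 3, 4, 12): truth gives 6; no alternative beats it.
(Checking all 81 profiles: 8 have a profitable deviation, 73 do not.)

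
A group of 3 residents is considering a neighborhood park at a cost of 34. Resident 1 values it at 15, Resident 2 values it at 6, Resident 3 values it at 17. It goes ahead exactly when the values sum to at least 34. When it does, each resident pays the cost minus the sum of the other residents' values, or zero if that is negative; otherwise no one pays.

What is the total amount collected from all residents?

26

Total value 38 ≥ cost 34, so it is built.
Resident 1: others sum to 23; max(0, 34 - 23) = 11.
Resident 2: others sum to 32; max(0, 34 - 32) = 2.
Resident 3: others sum to 21; max(0, 34 - 21) = 13.
Total collected = 11 + 2 + 13 = 26.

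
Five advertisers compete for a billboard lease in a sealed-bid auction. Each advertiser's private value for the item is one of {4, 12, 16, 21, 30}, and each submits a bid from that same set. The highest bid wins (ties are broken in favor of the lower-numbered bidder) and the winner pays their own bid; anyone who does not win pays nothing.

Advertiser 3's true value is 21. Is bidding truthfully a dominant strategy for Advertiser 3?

No

Consider the case where Advertiser 1 bids 4, Advertiser 2 bids 4, Advertiser 4 bids 4 and Advertiser 5 bids 4.
Truthful bid 21: wins, pays 21, utility 21 - 21 = 0.
Bid 12 instead: wins, pays 12, utility 21 - 12 = 9.
Since 9 > 0, bidding 12 is strictly better here, so truthful bidding is not dominant.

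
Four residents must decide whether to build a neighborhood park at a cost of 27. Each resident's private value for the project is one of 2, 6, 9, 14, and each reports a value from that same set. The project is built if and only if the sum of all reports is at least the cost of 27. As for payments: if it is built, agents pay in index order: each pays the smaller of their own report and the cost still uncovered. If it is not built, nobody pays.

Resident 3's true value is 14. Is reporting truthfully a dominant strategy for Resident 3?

No

Consider the case where Resident 1 reports 2, Resident 2 reports 2 and Resident 4 reports 14.
Truthful report 14: project built, pays 14, utility 14 - 14 = 0.
Report 9 instead: project built, pays 9, utility 14 - 9 = 5.
Since 5 > 0, reporting 9 is strictly better here, so truthful reporting is not dominant.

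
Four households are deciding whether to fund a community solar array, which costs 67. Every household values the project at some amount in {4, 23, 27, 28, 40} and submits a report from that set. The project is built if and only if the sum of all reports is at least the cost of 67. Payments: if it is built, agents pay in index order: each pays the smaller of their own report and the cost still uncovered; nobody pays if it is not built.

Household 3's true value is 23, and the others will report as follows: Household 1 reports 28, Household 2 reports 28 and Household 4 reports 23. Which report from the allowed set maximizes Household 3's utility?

4

Report 4: project built, pays 4, utility 23 - 4 = 19.
Report 23: project built, pays 11, utility 23 - 11 = 12.
Report 27: project built, pays 11, utility 23 - 11 = 12.
Report 28: project built, pays 11, utility 23 - 11 = 12.
Report 40: project built, pays 11, utility 23 - 11 = 12.
The best choice is 4 with utility 19.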